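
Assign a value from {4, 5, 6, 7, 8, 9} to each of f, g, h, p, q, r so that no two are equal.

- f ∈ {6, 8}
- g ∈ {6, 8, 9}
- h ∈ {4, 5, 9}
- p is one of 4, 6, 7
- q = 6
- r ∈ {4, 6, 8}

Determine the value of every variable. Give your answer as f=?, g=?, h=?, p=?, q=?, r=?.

q's domain is down to {6}, so q = 6. Strike 6 from f, g, p, r.
f must be 8 (only option left). Strike 8 from g, r.
That leaves g = 9. Remove 9 from h.
r has just one choice, so r = 4. So h, p can't be 4.
That leaves h = 5.
p's domain is down to {7}, so p = 7.

f=8, g=9, h=5, p=7, q=6, r=4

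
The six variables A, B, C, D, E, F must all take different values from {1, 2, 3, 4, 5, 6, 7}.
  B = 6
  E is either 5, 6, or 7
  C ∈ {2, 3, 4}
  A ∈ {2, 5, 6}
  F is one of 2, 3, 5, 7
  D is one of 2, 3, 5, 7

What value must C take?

B must be 6 (only option left). Strike 6 from A, E.
The 5 still-open variables draw from only 5 values {2, 3, 4, 5, 7}, so each is used; only C can be 4, hence C = 4.

4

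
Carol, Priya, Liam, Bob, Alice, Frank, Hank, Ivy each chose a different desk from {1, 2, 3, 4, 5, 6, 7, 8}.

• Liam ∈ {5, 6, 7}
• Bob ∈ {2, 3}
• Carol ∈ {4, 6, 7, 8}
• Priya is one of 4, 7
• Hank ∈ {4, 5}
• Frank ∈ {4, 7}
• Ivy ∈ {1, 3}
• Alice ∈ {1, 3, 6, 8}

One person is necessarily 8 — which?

Carol

Among the 8 variables, 2 fits only Bob (and all 8 values in {1, 2, 3, 4, 5, 6, 7, 8} must be used), so Bob = 2.
Priya and Frank between them cover only {4, 7} — a naked pair. Remove those values from Carol, Liam, Hank.
Hank's domain is down to {5}, so Hank = 5. Eliminate 5 elsewhere: Liam.
That leaves Liam = 6. Eliminate 6 elsewhere: Carol, Alice.
So 8 goes to Carol.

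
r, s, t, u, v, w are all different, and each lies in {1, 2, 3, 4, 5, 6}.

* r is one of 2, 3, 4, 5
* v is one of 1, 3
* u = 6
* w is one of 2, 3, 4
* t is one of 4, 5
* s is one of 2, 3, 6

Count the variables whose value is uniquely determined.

2

u must be 6 (only option left). So s can't be 6.
Among the 5 still-open variables, 1 fits only v (and all 5 values in {1, 2, 3, 4, 5} must be used), so v = 1.
Determined: u=6, v=1. The other variables each still have more than one consistent value. That makes 2.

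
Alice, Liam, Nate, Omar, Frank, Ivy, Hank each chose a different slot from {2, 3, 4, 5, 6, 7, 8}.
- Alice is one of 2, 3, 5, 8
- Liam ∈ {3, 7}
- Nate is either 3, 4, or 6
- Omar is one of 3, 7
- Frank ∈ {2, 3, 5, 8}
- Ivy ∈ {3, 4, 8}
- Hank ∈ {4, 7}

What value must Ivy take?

The 7 variables together cover exactly {2, 3, 4, 5, 6, 7, 8} — 7 values for 7 variables — and 6 appears only in Nate's list, so Nate = 6.
Liam and Omar between them cover only {3, 7} — a naked pair. Remove those values from Alice, Frank, Ivy, Hank.
Hank has just one choice, so Hank = 4. Strike 4 from Ivy.
So Ivy = 8.

8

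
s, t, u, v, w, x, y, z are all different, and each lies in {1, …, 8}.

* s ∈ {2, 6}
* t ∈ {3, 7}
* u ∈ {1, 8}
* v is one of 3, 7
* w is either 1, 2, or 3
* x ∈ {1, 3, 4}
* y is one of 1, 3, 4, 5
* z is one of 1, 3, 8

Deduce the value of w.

The 8 variables together cover exactly {1, 2, 3, 4, 5, 6, 7, 8} — 8 values for 8 variables — and 5 appears only in y's list, so y = 5.
Among the 7 still-open variables, 4 fits only x (and all 7 values in {1, 2, 3, 4, 6, 7, 8} must be used), so x = 4.
Among the 6 still-open variables, 6 fits only s (and all 6 values in {1, 2, 3, 6, 7, 8} must be used), so s = 6.
The 5 still-open variables draw from only 5 values {1, 2, 3, 7, 8}, so each is used; only w can be 2, hence w = 2.

2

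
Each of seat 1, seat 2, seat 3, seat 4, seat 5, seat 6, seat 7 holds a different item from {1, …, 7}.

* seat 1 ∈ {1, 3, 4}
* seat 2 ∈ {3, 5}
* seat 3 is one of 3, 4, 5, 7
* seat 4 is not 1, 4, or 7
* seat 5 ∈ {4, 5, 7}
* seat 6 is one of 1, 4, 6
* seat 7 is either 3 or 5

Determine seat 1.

The 7 variables draw from only 7 values {1, 2, 3, 4, 5, 6, 7}, so each is used; only seat 4 can be 2, hence seat 4 = 2.
The 6 still-open variables draw from only 6 values {1, 3, 4, 5, 6, 7}, so each is used; only seat 6 can be 6, hence seat 6 = 6.
The 5 still-open variables draw from only 5 values {1, 3, 4, 5, 7}, so each is used; only seat 1 can be 1, hence seat 1 = 1.

1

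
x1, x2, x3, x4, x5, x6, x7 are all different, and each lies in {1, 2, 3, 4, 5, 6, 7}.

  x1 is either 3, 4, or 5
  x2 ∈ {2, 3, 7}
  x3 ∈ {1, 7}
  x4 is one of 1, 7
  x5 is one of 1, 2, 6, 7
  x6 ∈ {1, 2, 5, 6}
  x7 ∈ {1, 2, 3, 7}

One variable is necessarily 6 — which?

Among the 7 variables, 4 fits only x1 (and all 7 values in {1, 2, 3, 4, 5, 6, 7} must be used), so x1 = 4.
Among the 6 still-open variables, 5 fits only x6 (and all 6 values in {1, 2, 3, 5, 6, 7} must be used), so x6 = 5.
The 5 still-open variables draw from only 5 values {1, 2, 3, 6, 7}, so each is used; only x5 can be 6, hence x5 = 6.

x5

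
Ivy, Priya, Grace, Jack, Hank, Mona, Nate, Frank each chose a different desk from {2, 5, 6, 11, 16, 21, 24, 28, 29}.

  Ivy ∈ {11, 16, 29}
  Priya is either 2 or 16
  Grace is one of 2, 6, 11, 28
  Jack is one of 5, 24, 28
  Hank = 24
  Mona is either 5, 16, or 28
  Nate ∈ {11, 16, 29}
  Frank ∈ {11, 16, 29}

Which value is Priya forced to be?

Hank must be 24 (only option left). Strike 24 from Jack.
The 7 still-open variables together cover exactly {2, 5, 6, 11, 16, 28, 29} — 7 values for 7 variables — and 6 appears only in Grace's list, so Grace = 6.
The 6 still-open variables together cover exactly {2, 5, 11, 16, 28, 29} — 6 values for 6 variables — and 2 appears only in Priya's list, so Priya = 2.

2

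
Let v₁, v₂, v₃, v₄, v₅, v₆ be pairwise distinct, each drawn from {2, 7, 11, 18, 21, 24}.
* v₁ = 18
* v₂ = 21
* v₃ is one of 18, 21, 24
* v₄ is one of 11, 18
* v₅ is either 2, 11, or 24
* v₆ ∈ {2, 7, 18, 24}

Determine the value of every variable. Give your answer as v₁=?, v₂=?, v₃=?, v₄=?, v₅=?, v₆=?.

v₁'s domain is down to {18}, so v₁ = 18. Eliminate 18 elsewhere: v₃, v₄, v₆.
v₂'s domain is down to {21}, so v₂ = 21. Remove 21 from v₃.
That leaves v₃ = 24. Strike 24 from v₅, v₆.
v₄ must be 11 (only option left). Eliminate 11 elsewhere: v₅.
v₅ has just one choice, so v₅ = 2. So v₆ can't be 2.
v₆'s domain is down to {7}, so v₆ = 7.

v₁=18, v₂=21, v₃=24, v₄=11, v₅=2, v₆=7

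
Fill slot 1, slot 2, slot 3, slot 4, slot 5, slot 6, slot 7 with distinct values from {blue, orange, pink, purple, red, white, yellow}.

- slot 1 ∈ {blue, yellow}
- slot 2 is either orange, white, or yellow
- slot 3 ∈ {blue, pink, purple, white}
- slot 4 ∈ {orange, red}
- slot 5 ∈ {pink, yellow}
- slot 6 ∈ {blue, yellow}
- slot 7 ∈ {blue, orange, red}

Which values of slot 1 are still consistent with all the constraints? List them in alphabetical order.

Among the 7 variables, purple fits only slot 3 (and all 7 values in {blue, orange, pink, purple, red, white, yellow} must be used), so slot 3 = purple.
The 6 still-open variables together cover exactly {blue, orange, pink, red, white, yellow} — 6 values for 6 variables — and pink appears only in slot 5's list, so slot 5 = pink.
Among the 5 still-open variables, white fits only slot 2 (and all 5 values in {blue, orange, red, white, yellow} must be used), so slot 2 = white.
The 2 variables slot 1 and slot 6 are confined to {blue, yellow}, which locks those values in; drop them from slot 7.
No further eliminations apply; slot 1 can still be any of blue, yellow.

blue, yellow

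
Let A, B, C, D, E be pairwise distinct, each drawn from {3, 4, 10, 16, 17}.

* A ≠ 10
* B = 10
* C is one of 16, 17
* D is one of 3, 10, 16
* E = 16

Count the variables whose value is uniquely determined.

5

B has just one choice, so B = 10. Remove 10 from D.
That leaves E = 16. So A, C, D can't be 16.
C's domain is down to {17}, so C = 17. Eliminate 17 elsewhere: A.
That leaves D = 3. So A can't be 3.
A's domain is down to {4}, so A = 4.
Every variable is fixed: A=4, B=10, C=17, D=3, E=16. That makes 5.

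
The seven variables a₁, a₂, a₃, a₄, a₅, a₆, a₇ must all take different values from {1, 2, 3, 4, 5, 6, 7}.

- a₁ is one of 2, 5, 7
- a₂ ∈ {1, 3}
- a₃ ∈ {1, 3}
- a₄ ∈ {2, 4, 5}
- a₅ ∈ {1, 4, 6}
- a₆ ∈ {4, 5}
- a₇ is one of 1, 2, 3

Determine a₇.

2

Among the 7 variables, 6 fits only a₅ (and all 7 values in {1, 2, 3, 4, 5, 6, 7} must be used), so a₅ = 6.
The 6 still-open variables draw from only 6 values {1, 2, 3, 4, 5, 7}, so each is used; only a₁ can be 7, hence a₁ = 7.
a₂ and a₃ share exactly the 2 values {1, 3}; by pigeonhole those values go to them, so strike 1, 3 from a₇.
So a₇ = 2.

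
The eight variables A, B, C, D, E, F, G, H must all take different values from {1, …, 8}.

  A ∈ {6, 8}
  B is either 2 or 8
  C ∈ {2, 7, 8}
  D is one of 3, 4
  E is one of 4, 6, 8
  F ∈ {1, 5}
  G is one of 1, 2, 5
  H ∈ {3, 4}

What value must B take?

2

Among the 8 variables, 7 fits only C (and all 8 values in {1, 2, 3, 4, 5, 6, 7, 8} must be used), so C = 7.
D and H between them cover only {3, 4} — a naked pair. Remove those values from E.
A and E share exactly the 2 values {6, 8}; by pigeonhole those values go to them, so strike 6, 8 from B.
So B = 2.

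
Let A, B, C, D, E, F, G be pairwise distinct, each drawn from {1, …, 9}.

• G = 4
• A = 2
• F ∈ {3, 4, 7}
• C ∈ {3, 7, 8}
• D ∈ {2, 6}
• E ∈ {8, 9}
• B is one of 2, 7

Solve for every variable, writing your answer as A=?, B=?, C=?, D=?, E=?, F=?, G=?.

A=2, B=7, C=8, D=6, E=9, F=3, G=4

A has just one choice, so A = 2. Eliminate 2 elsewhere: B, D.
B's domain is down to {7}, so B = 7. Strike 7 from C, F.
That leaves D = 6.
G must be 4 (only option left). So F can't be 4.
F has just one choice, so F = 3. Eliminate 3 elsewhere: C.
C must be 8 (only option left). Remove 8 from E.
E's domain is down to {9}, so E = 9.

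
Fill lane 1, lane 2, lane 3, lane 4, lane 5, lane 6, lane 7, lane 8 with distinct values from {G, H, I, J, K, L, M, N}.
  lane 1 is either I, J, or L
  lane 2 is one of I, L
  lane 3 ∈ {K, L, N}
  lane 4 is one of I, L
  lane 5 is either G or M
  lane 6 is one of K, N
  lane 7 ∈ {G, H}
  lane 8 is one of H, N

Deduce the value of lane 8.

H

The 8 variables together cover exactly {G, H, I, J, K, L, M, N} — 8 values for 8 variables — and J appears only in lane 1's list, so lane 1 = J.
The 7 still-open variables draw from only 7 values {G, H, I, K, L, M, N}, so each is used; only lane 5 can be M, hence lane 5 = M.
The 6 still-open variables draw from only 6 values {G, H, I, K, L, N}, so each is used; only lane 7 can be G, hence lane 7 = G.
The 5 still-open variables draw from only 5 values {H, I, K, L, N}, so each is used; only lane 8 can be H, hence lane 8 = H.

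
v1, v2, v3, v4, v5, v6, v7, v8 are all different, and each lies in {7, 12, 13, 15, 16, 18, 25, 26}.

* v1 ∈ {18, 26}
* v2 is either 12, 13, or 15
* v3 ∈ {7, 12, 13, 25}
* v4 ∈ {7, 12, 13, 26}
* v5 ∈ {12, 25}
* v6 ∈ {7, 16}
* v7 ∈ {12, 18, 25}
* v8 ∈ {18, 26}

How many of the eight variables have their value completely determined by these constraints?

Among the 8 variables, 15 fits only v2 (and all 8 values in {7, 12, 13, 15, 16, 18, 25, 26} must be used), so v2 = 15.
The 7 still-open variables together cover exactly {7, 12, 13, 16, 18, 25, 26} — 7 values for 7 variables — and 16 appears only in v6's list, so v6 = 16.
The 2 variables v1 and v8 are confined to {18, 26}, which locks those values in; drop them from v4, v7.
v5 and v7 share exactly the 2 values {12, 25}; by pigeonhole those values go to them, so strike 12, 25 from v3, v4.
Determined: v2=15, v6=16. The other variables each still have more than one consistent value. That makes 2.

2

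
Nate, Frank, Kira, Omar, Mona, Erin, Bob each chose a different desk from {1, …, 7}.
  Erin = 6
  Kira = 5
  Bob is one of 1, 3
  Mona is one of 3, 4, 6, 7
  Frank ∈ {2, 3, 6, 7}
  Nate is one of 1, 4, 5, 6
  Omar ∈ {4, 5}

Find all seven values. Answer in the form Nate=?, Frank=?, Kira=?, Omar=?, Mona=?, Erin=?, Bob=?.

Kira has just one choice, so Kira = 5. So Nate, Omar can't be 5.
That leaves Omar = 4. Remove 4 from Nate, Mona.
That leaves Erin = 6. Eliminate 6 elsewhere: Nate, Frank, Mona.
Nate's domain is down to {1}, so Nate = 1. Eliminate 1 elsewhere: Bob.
Bob's domain is down to {3}, so Bob = 3. So Frank, Mona can't be 3.
Mona must be 7 (only option left). Strike 7 from Frank.
That leaves Frank = 2.

Nate=1, Frank=2, Kira=5, Omar=4, Mona=7, Erin=6, Bob=3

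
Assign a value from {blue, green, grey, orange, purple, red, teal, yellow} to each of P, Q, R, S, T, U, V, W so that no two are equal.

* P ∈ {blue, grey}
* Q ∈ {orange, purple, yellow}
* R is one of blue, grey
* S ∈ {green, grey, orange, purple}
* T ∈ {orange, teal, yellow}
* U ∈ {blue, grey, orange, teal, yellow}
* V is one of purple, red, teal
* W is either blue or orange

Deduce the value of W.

The 8 variables draw from only 8 values {blue, green, grey, orange, purple, red, teal, yellow}, so each is used; only S can be green, hence S = green.
Among the 7 still-open variables, red fits only V (and all 7 values in {blue, grey, orange, purple, red, teal, yellow} must be used), so V = red.
Among the 6 still-open variables, purple fits only Q (and all 6 values in {blue, grey, orange, purple, teal, yellow} must be used), so Q = purple.
P and R share exactly the 2 values {blue, grey}; by pigeonhole those values go to them, so strike blue, grey from U, W.
So W = orange.

orange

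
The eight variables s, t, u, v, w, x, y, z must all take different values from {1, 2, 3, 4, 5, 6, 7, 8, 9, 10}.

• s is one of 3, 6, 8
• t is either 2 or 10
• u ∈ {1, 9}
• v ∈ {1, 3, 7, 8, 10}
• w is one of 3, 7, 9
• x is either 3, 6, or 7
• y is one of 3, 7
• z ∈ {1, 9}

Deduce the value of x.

Among the 8 variables, 2 fits only t (and all 8 values in {1, 2, 3, 6, 7, 8, 9, 10} must be used), so t = 2.
The 7 still-open variables together cover exactly {1, 3, 6, 7, 8, 9, 10} — 7 values for 7 variables — and 10 appears only in v's list, so v = 10.
The 6 still-open variables draw from only 6 values {1, 3, 6, 7, 8, 9}, so each is used; only s can be 8, hence s = 8.
Among the 5 still-open variables, 6 fits only x (and all 5 values in {1, 3, 6, 7, 9} must be used), so x = 6.

6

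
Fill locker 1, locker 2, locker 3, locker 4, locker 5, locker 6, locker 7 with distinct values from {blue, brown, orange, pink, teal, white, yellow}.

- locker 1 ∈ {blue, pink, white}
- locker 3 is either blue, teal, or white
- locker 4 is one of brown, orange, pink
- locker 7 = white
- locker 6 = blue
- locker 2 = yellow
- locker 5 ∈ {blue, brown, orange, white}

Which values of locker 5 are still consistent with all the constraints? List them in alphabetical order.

locker 2 has just one choice, so locker 2 = yellow.
That leaves locker 6 = blue. So locker 1, locker 3, locker 5 can't be blue.
locker 7's domain is down to {white}, so locker 7 = white. Eliminate white elsewhere: locker 1, locker 3, locker 5.
locker 1 must be pink (only option left). Eliminate pink elsewhere: locker 4.
locker 3 has just one choice, so locker 3 = teal.
No further eliminations apply; locker 5 can still be any of brown, orange.

brown, orange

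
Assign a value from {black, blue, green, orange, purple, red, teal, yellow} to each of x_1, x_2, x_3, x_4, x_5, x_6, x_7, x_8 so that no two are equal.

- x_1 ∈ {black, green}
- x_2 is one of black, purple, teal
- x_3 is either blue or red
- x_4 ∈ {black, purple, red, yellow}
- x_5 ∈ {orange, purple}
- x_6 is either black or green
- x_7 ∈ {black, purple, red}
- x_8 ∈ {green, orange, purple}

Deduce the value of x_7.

red

The 8 variables together cover exactly {black, blue, green, orange, purple, red, teal, yellow} — 8 values for 8 variables — and blue appears only in x_3's list, so x_3 = blue.
The 7 still-open variables draw from only 7 values {black, green, orange, purple, red, teal, yellow}, so each is used; only x_2 can be teal, hence x_2 = teal.
The 6 still-open variables draw from only 6 values {black, green, orange, purple, red, yellow}, so each is used; only x_4 can be yellow, hence x_4 = yellow.
The 5 still-open variables draw from only 5 values {black, green, orange, purple, red}, so each is used; only x_7 can be red, hence x_7 = red.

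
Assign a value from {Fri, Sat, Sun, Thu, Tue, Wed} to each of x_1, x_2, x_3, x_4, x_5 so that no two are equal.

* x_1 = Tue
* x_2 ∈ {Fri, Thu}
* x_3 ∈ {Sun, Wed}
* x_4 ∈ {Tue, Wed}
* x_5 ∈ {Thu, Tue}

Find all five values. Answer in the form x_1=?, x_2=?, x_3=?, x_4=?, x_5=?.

x_1=Tue, x_2=Fri, x_3=Sun, x_4=Wed, x_5=Thu

x_1's domain is down to {Tue}, so x_1 = Tue. Strike Tue from x_4, x_5.
x_4 must be Wed (only option left). Strike Wed from x_3.
That leaves x_5 = Thu. Strike Thu from x_2.
x_2 has just one choice, so x_2 = Fri.
That leaves x_3 = Sun.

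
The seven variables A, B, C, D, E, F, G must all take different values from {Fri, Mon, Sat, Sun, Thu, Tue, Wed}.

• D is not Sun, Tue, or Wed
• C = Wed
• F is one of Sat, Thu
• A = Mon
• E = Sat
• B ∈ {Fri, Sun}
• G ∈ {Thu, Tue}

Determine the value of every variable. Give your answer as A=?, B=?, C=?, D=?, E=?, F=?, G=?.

A has just one choice, so A = Mon. Eliminate Mon elsewhere: D.
C has just one choice, so C = Wed.
E has just one choice, so E = Sat. Eliminate Sat elsewhere: D, F.
F has just one choice, so F = Thu. Strike Thu from D, G.
G must be Tue (only option left).
D must be Fri (only option left). Remove Fri from B.
B must be Sun (only option left).

A=Mon, B=Sun, C=Wed, D=Fri, E=Sat, F=Thu, G=Tue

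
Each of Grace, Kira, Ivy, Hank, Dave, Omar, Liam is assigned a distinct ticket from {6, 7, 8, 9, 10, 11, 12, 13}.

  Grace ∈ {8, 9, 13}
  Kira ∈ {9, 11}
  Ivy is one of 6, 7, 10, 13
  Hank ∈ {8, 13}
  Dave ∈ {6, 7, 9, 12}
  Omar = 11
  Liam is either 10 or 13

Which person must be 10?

Omar must be 11 (only option left). Remove 11 from Kira.
Kira has just one choice, so Kira = 9. Remove 9 from Grace, Dave.
Grace and Hank between them cover only {8, 13} — a naked pair. Remove those values from Ivy, Liam.
So 10 goes to Liam.

Liam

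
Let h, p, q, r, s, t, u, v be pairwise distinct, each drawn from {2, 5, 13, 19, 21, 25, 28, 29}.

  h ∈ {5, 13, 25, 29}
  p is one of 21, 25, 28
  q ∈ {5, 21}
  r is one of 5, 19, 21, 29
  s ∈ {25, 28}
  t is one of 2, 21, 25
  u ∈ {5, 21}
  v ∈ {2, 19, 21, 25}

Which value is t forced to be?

2

The 8 variables draw from only 8 values {2, 5, 13, 19, 21, 25, 28, 29}, so each is used; only h can be 13, hence h = 13.
Among the 7 still-open variables, 29 fits only r (and all 7 values in {2, 5, 19, 21, 25, 28, 29} must be used), so r = 29.
The 6 still-open variables draw from only 6 values {2, 5, 19, 21, 25, 28}, so each is used; only v can be 19, hence v = 19.
The 5 still-open variables together cover exactly {2, 5, 21, 25, 28} — 5 values for 5 variables — and 2 appears only in t's list, so t = 2.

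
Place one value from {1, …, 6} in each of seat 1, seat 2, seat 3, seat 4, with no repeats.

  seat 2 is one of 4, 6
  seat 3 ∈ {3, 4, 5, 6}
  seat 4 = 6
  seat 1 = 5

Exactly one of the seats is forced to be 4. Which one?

seat 1 has just one choice, so seat 1 = 5. Strike 5 from seat 3.
seat 4 has just one choice, so seat 4 = 6. Eliminate 6 elsewhere: seat 2, seat 3.

seat 2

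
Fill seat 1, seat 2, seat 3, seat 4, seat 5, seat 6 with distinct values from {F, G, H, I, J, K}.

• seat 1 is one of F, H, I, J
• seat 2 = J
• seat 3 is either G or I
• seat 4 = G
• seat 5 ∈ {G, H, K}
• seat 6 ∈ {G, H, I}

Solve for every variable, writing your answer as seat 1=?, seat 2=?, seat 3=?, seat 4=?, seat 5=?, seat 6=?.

seat 2 has just one choice, so seat 2 = J. So seat 1 can't be J.
seat 4's domain is down to {G}, so seat 4 = G. Strike G from seat 3, seat 5, seat 6.
seat 3 must be I (only option left). So seat 1, seat 6 can't be I.
seat 6's domain is down to {H}, so seat 6 = H. Remove H from seat 1, seat 5.
That leaves seat 1 = F.
That leaves seat 5 = K.

seat 1=F, seat 2=J, seat 3=I, seat 4=G, seat 5=K, seat 6=H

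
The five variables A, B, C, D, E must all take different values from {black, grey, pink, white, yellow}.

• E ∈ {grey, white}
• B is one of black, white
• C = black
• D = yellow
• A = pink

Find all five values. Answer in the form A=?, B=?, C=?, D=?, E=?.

A=pink, B=white, C=black, D=yellow, E=grey

A's domain is down to {pink}, so A = pink.
That leaves C = black. Strike black from B.
D's domain is down to {yellow}, so D = yellow.
That leaves B = white. Remove white from E.
That leaves E = grey.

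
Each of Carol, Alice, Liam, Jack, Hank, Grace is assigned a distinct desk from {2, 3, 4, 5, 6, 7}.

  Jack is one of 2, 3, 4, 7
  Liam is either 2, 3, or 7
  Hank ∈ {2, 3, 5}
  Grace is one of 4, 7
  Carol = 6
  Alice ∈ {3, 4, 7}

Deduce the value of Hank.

Carol's domain is down to {6}, so Carol = 6.
Among the 5 still-open variables, 5 fits only Hank (and all 5 values in {2, 3, 4, 5, 7} must be used), so Hank = 5.

5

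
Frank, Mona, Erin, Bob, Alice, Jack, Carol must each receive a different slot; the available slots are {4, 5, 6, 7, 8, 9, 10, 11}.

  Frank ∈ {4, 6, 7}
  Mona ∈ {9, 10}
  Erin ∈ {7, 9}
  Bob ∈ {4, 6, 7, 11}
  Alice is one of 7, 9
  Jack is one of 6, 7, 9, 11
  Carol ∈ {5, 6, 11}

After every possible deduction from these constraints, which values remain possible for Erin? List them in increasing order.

The 7 variables together cover exactly {4, 5, 6, 7, 9, 10, 11} — 7 values for 7 variables — and 5 appears only in Carol's list, so Carol = 5.
Among the 6 still-open variables, 10 fits only Mona (and all 6 values in {4, 6, 7, 9, 10, 11} must be used), so Mona = 10.
Erin and Alice share exactly the 2 values {7, 9}; by pigeonhole those values go to them, so strike 7, 9 from Frank, Bob, Jack.
No further eliminations apply; Erin can still be any of 7, 9.

7, 9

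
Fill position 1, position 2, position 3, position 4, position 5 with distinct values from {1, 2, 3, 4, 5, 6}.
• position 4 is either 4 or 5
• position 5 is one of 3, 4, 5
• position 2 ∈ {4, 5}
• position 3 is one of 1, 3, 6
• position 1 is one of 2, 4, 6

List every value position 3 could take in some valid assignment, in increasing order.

position 2 and position 4 between them cover only {4, 5} — a naked pair. Remove those values from position 1, position 5.
position 5 must be 3 (only option left). Remove 3 from position 3.
No further eliminations apply; position 3 can still be any of 1, 6.

1, 6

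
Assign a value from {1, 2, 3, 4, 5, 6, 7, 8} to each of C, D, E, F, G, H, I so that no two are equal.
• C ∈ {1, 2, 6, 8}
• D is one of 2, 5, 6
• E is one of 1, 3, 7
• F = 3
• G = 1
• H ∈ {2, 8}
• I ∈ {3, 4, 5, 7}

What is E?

7

F has just one choice, so F = 3. Eliminate 3 elsewhere: E, I.
G's domain is down to {1}, so G = 1. Remove 1 from C, E.
So E = 7.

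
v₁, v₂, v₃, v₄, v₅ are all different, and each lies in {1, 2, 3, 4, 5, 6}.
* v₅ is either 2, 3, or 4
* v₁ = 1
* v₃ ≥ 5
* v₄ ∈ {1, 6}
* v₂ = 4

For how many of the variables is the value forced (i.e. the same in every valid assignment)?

4

v₁'s domain is down to {1}, so v₁ = 1. Remove 1 from v₄.
v₂ has just one choice, so v₂ = 4. Strike 4 from v₅.
That leaves v₄ = 6. Strike 6 from v₃.
v₃ must be 5 (only option left).
Determined: v₁=1, v₂=4, v₃=5, v₄=6. The other variables each still have more than one consistent value. That makes 4.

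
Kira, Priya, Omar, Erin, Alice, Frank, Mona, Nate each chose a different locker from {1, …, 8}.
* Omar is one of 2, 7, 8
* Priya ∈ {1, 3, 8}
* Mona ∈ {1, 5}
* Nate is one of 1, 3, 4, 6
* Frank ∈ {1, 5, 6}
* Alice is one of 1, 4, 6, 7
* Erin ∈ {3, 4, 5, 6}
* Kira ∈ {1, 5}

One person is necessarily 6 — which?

The 8 variables together cover exactly {1, 2, 3, 4, 5, 6, 7, 8} — 8 values for 8 variables — and 2 appears only in Omar's list, so Omar = 2.
Among the 7 still-open variables, 7 fits only Alice (and all 7 values in {1, 3, 4, 5, 6, 7, 8} must be used), so Alice = 7.
The 6 still-open variables draw from only 6 values {1, 3, 4, 5, 6, 8}, so each is used; only Priya can be 8, hence Priya = 8.
Kira and Mona share exactly the 2 values {1, 5}; by pigeonhole those values go to them, so strike 1, 5 from Erin, Frank, Nate.
So 6 goes to Frank.

Frank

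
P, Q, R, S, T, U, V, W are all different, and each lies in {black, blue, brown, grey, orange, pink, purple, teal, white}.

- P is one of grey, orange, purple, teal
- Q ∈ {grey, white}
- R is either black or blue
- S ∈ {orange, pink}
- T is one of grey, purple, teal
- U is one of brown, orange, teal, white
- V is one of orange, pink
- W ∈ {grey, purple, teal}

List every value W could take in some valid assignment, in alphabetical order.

S and V share exactly the 2 values {orange, pink}; by pigeonhole those values go to them, so strike orange, pink from P, U.
The 3 variables P, T, W are confined to {grey, purple, teal}, which locks those values in; drop them from Q, U.
Q's domain is down to {white}, so Q = white. Strike white from U.
U must be brown (only option left).
No further eliminations apply; W can still be any of grey, purple, teal.

grey, purple, teal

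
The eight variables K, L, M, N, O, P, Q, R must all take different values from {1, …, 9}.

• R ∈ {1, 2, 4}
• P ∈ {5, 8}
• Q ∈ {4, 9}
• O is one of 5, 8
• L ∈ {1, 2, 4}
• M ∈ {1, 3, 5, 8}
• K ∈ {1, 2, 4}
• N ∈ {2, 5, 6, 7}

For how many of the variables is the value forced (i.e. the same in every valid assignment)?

O and P share exactly the 2 values {5, 8}; by pigeonhole those values go to them, so strike 5, 8 from M, N.
K, L, R share exactly the 3 values {1, 2, 4}; by pigeonhole those values go to them, so strike 1, 2, 4 from M, N, Q.
M's domain is down to {3}, so M = 3.
That leaves Q = 9.
Determined: M=3, Q=9. The other variables each still have more than one consistent value. That makes 2.

2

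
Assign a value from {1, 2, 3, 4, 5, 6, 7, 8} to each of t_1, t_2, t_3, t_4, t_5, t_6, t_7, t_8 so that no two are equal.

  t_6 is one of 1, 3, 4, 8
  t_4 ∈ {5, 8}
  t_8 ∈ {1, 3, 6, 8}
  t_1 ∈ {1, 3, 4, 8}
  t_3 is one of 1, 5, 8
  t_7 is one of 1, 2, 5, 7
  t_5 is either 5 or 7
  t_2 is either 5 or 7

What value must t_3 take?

1

Among the 8 variables, 2 fits only t_7 (and all 8 values in {1, 2, 3, 4, 5, 6, 7, 8} must be used), so t_7 = 2.
The 7 still-open variables together cover exactly {1, 3, 4, 5, 6, 7, 8} — 7 values for 7 variables — and 6 appears only in t_8's list, so t_8 = 6.
The 2 variables t_2 and t_5 are confined to {5, 7}, which locks those values in; drop them from t_3, t_4.
That leaves t_4 = 8. Eliminate 8 elsewhere: t_1, t_3, t_6.
So t_3 = 1.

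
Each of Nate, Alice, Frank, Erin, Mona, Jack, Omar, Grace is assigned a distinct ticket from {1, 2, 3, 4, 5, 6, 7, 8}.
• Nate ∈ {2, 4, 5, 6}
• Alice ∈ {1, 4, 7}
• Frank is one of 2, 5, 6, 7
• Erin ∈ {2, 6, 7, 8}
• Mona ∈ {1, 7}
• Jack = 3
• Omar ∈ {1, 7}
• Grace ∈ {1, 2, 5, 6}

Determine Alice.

Jack must be 3 (only option left).
The 7 still-open variables together cover exactly {1, 2, 4, 5, 6, 7, 8} — 7 values for 7 variables — and 8 appears only in Erin's list, so Erin = 8.
The 2 variables Mona and Omar are confined to {1, 7}, which locks those values in; drop them from Alice, Frank, Grace.
So Alice = 4.

4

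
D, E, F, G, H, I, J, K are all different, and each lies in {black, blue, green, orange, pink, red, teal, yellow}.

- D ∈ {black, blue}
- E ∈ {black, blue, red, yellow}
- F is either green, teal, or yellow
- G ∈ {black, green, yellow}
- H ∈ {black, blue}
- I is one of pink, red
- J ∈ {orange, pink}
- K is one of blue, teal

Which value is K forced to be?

The 8 variables together cover exactly {black, blue, green, orange, pink, red, teal, yellow} — 8 values for 8 variables — and orange appears only in J's list, so J = orange.
Among the 7 still-open variables, pink fits only I (and all 7 values in {black, blue, green, pink, red, teal, yellow} must be used), so I = pink.
The 6 still-open variables together cover exactly {black, blue, green, red, teal, yellow} — 6 values for 6 variables — and red appears only in E's list, so E = red.
D and H between them cover only {black, blue} — a naked pair. Remove those values from G, K.
So K = teal.

teal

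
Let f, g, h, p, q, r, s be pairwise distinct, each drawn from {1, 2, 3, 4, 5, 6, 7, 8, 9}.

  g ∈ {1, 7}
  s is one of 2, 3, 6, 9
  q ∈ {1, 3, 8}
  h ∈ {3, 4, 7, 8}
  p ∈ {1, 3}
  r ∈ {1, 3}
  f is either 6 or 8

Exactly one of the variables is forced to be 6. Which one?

p and r share exactly the 2 values {1, 3}; by pigeonhole those values go to them, so strike 1, 3 from g, h, q, s.
That leaves g = 7. Remove 7 from h.
That leaves q = 8. Remove 8 from f, h.
So 6 goes to f.

f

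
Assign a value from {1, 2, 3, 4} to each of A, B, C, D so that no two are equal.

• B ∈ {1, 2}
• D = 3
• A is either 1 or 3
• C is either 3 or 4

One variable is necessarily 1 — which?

A

D's domain is down to {3}, so D = 3. Eliminate 3 elsewhere: A, C.
So 1 goes to A.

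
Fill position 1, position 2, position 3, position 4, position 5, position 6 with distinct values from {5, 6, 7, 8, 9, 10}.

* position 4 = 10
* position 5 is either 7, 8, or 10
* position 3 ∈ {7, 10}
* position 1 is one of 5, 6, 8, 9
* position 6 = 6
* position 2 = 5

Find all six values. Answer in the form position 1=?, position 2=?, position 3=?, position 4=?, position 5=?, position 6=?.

position 1=9, position 2=5, position 3=7, position 4=10, position 5=8, position 6=6

position 2's domain is down to {5}, so position 2 = 5. Eliminate 5 elsewhere: position 1.
position 4 must be 10 (only option left). Strike 10 from position 3, position 5.
position 6 must be 6 (only option left). Strike 6 from position 1.
position 3's domain is down to {7}, so position 3 = 7. Eliminate 7 elsewhere: position 5.
position 5 has just one choice, so position 5 = 8. Eliminate 8 elsewhere: position 1.
That leaves position 1 = 9.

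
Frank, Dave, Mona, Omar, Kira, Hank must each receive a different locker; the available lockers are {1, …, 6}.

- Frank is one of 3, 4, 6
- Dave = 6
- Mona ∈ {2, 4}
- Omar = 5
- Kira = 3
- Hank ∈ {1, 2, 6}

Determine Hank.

Dave's domain is down to {6}, so Dave = 6. Eliminate 6 elsewhere: Frank, Hank.
Omar's domain is down to {5}, so Omar = 5.
That leaves Kira = 3. Eliminate 3 elsewhere: Frank.
Frank has just one choice, so Frank = 4. Strike 4 from Mona.
That leaves Mona = 2. Strike 2 from Hank.
So Hank = 1.

1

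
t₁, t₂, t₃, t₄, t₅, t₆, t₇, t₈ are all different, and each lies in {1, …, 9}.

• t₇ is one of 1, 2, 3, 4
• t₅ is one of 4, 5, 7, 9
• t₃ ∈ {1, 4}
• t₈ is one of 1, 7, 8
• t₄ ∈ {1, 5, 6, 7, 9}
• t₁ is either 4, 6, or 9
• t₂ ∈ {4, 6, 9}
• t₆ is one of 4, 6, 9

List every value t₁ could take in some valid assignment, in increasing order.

t₁, t₂, t₆ share exactly the 3 values {4, 6, 9}; by pigeonhole those values go to them, so strike 4, 6, 9 from t₃, t₄, t₅, t₇.
t₃ has just one choice, so t₃ = 1. Remove 1 from t₄, t₇, t₈.
The 2 variables t₄ and t₅ are confined to {5, 7}, which locks those values in; drop them from t₈.
That leaves t₈ = 8.
No further eliminations apply; t₁ can still be any of 4, 6, 9.

4, 6, 9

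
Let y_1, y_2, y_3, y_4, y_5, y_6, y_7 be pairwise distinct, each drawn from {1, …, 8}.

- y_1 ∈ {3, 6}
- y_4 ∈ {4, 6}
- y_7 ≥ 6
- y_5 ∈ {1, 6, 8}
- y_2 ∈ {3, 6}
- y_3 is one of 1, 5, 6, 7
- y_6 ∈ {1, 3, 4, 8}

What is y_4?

4

Among the 7 variables, 5 fits only y_3 (and all 7 values in {1, 3, 4, 5, 6, 7, 8} must be used), so y_3 = 5.
The 6 still-open variables draw from only 6 values {1, 3, 4, 6, 7, 8}, so each is used; only y_7 can be 7, hence y_7 = 7.
y_1 and y_2 between them cover only {3, 6} — a naked pair. Remove those values from y_4, y_5, y_6.
So y_4 = 4.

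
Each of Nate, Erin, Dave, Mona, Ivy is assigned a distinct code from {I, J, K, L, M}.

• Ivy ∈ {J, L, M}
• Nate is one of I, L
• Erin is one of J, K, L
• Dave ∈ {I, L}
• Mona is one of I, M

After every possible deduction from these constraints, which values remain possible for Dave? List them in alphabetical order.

I, L

The 5 variables draw from only 5 values {I, J, K, L, M}, so each is used; only Erin can be K, hence Erin = K.
The 4 still-open variables together cover exactly {I, J, L, M} — 4 values for 4 variables — and J appears only in Ivy's list, so Ivy = J.
The 3 still-open variables draw from only 3 values {I, L, M}, so each is used; only Mona can be M, hence Mona = M.
No further eliminations apply; Dave can still be any of I, L.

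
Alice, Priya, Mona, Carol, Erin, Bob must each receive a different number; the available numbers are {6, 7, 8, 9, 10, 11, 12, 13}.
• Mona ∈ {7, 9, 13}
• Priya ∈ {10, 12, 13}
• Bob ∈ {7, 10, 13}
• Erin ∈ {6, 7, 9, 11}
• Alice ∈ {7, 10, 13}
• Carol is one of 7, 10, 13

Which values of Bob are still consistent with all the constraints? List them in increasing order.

7, 10, 13

The 3 variables Alice, Carol, Bob are confined to {7, 10, 13}, which locks those values in; drop them from Priya, Mona, Erin.
Priya must be 12 (only option left).
Mona must be 9 (only option left). So Erin can't be 9.
No further eliminations apply; Bob can still be any of 7, 10, 13.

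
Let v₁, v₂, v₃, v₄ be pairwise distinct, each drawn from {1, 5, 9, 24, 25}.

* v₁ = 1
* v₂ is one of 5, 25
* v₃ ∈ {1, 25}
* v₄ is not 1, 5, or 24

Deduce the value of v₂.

5

v₁'s domain is down to {1}, so v₁ = 1. Remove 1 from v₃.
That leaves v₃ = 25. Strike 25 from v₂, v₄.
So v₂ = 5.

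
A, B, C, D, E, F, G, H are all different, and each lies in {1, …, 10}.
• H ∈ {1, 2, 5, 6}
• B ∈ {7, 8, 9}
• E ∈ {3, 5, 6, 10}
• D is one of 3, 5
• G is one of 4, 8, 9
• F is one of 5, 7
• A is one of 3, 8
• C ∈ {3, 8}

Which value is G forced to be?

A and C between them cover only {3, 8} — a naked pair. Remove those values from B, D, E, G.
D has just one choice, so D = 5. So E, F, H can't be 5.
F's domain is down to {7}, so F = 7. Remove 7 from B.
That leaves B = 9. So G can't be 9.
So G = 4.

4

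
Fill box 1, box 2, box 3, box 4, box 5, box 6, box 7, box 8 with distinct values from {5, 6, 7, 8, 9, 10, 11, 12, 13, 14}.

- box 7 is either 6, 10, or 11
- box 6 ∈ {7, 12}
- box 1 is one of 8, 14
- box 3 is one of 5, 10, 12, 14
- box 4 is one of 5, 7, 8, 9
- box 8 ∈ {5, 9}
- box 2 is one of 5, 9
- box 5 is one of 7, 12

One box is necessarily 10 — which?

box 3

box 2 and box 8 between them cover only {5, 9} — a naked pair. Remove those values from box 3, box 4.
box 5 and box 6 between them cover only {7, 12} — a naked pair. Remove those values from box 3, box 4.
box 4 must be 8 (only option left). So box 1 can't be 8.
box 1 must be 14 (only option left). So box 3 can't be 14.
So 10 goes to box 3.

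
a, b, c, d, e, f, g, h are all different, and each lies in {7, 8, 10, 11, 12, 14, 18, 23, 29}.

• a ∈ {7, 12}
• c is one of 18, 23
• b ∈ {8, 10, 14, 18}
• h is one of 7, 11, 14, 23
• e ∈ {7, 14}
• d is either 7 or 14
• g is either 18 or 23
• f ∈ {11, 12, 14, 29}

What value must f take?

29

c and g between them cover only {18, 23} — a naked pair. Remove those values from b, h.
The 2 variables d and e are confined to {7, 14}, which locks those values in; drop them from a, b, f, h.
a has just one choice, so a = 12. So f can't be 12.
That leaves h = 11. Eliminate 11 elsewhere: f.
So f = 29.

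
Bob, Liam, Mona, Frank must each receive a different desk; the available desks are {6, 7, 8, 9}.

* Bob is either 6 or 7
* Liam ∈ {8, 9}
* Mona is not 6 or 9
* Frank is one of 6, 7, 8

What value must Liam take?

The 4 variables together cover exactly {6, 7, 8, 9} — 4 values for 4 variables — and 9 appears only in Liam's list, so Liam = 9.

9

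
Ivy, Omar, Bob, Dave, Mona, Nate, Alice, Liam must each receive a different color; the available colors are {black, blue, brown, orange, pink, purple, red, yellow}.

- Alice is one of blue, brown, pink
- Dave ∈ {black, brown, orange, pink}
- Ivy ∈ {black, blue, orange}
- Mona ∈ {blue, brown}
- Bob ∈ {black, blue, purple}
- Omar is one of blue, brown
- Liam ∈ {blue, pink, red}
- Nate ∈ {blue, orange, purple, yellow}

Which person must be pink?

The 8 variables draw from only 8 values {black, blue, brown, orange, pink, purple, red, yellow}, so each is used; only Liam can be red, hence Liam = red.
The 7 still-open variables together cover exactly {black, blue, brown, orange, pink, purple, yellow} — 7 values for 7 variables — and yellow appears only in Nate's list, so Nate = yellow.
Among the 6 still-open variables, purple fits only Bob (and all 6 values in {black, blue, brown, orange, pink, purple} must be used), so Bob = purple.
Omar and Mona share exactly the 2 values {blue, brown}; by pigeonhole those values go to them, so strike blue, brown from Ivy, Dave, Alice.
So pink goes to Alice.

Alice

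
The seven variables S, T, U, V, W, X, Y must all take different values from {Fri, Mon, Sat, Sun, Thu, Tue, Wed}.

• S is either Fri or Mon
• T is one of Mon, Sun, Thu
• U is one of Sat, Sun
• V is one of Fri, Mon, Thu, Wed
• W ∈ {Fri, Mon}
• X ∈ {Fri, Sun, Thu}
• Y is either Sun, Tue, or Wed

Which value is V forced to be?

Wed

The 7 variables draw from only 7 values {Fri, Mon, Sat, Sun, Thu, Tue, Wed}, so each is used; only U can be Sat, hence U = Sat.
The 6 still-open variables together cover exactly {Fri, Mon, Sun, Thu, Tue, Wed} — 6 values for 6 variables — and Tue appears only in Y's list, so Y = Tue.
Among the 5 still-open variables, Wed fits only V (and all 5 values in {Fri, Mon, Sun, Thu, Wed} must be used), so V = Wed.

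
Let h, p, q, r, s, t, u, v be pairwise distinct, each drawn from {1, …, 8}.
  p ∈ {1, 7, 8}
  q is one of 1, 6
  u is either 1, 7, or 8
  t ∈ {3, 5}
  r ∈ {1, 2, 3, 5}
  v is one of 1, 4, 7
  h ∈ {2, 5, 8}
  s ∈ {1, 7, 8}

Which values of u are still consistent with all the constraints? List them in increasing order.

The 8 variables draw from only 8 values {1, 2, 3, 4, 5, 6, 7, 8}, so each is used; only v can be 4, hence v = 4.
The 7 still-open variables draw from only 7 values {1, 2, 3, 5, 6, 7, 8}, so each is used; only q can be 6, hence q = 6.
The 3 variables p, s, u are confined to {1, 7, 8}, which locks those values in; drop them from h, r.
No further eliminations apply; u can still be any of 1, 7, 8.

1, 7, 8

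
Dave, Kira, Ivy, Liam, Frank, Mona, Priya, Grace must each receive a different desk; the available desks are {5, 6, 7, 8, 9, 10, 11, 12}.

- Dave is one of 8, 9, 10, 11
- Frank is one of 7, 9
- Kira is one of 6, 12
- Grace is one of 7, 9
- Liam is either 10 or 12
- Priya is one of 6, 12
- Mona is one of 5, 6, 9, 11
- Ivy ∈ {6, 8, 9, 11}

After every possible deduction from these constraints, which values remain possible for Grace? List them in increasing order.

Among the 8 variables, 5 fits only Mona (and all 8 values in {5, 6, 7, 8, 9, 10, 11, 12} must be used), so Mona = 5.
The 2 variables Kira and Priya are confined to {6, 12}, which locks those values in; drop them from Ivy, Liam.
Liam has just one choice, so Liam = 10. Eliminate 10 elsewhere: Dave.
Frank and Grace share exactly the 2 values {7, 9}; by pigeonhole those values go to them, so strike 7, 9 from Dave, Ivy.
No further eliminations apply; Grace can still be any of 7, 9.

7, 9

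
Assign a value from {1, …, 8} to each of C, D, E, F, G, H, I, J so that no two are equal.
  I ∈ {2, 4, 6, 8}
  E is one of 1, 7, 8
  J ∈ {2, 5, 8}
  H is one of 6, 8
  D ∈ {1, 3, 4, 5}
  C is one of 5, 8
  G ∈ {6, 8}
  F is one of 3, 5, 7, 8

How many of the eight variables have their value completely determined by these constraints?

G and H between them cover only {6, 8} — a naked pair. Remove those values from C, E, F, I, J.
That leaves C = 5. So D, F, J can't be 5.
J's domain is down to {2}, so J = 2. Eliminate 2 elsewhere: I.
That leaves I = 4. Strike 4 from D.
Determined: C=5, I=4, J=2. The other variables each still have more than one consistent value. That makes 3.

3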